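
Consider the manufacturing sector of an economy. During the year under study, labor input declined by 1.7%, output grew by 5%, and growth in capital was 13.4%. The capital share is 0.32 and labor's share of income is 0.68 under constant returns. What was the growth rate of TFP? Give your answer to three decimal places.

Labor's share = 1 − 0.32 = 0.68.
Capital: 0.32 × 13.4 = 4.288 pp.
Labor input: 0.68 × (-1.7) = -1.156 pp.
TFP growth = 5 − 3.132 = 1.868%.

1.868%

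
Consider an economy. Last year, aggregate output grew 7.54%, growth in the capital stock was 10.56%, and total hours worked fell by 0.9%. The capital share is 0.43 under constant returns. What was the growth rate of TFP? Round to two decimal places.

3.51%

Labor's share = 1 − 0.43 = 0.57.
The capital stock: 0.43 × 10.56 = 4.5408 pp.
Total hours worked: 0.57 × (-0.9) = -0.513 pp.
TFP growth = 7.54 − 4.0278 = 3.5122%.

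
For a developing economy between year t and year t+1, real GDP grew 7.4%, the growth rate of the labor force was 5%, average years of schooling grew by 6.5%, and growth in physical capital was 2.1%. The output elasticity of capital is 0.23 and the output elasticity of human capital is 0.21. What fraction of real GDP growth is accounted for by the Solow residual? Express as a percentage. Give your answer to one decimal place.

The Solow residual accounted for 37.2% of growth.

Labor's share = 1 − 0.23 − 0.21 = 0.56.
Physical capital: 0.23 × 2.1 = 0.483 pp.
Average years of schooling: 0.21 × 6.5 = 1.365 pp.
The labor force: 0.56 × 5 = 2.8 pp.
TFP growth = 7.4 − 4.648 = 2.752%.
TFP share of growth = 2.752 / 7.4 × 100 = 37.189%.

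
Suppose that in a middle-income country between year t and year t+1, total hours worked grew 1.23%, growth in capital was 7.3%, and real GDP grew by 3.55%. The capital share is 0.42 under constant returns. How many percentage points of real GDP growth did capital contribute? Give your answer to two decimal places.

Contribution = share × growth = 0.42 × 7.3 = 3.066 pp.

3.07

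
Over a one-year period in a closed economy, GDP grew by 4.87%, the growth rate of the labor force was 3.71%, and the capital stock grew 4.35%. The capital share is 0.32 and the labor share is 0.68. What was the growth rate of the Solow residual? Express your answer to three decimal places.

The Solow residual growth was 0.955%.

Labor's share = 1 − 0.32 = 0.68.
The capital stock: 0.32 × 4.35 = 1.392 pp.
The labor force: 0.68 × 3.71 = 2.5228 pp.
TFP growth = 4.87 − 3.9148 = 0.9552%.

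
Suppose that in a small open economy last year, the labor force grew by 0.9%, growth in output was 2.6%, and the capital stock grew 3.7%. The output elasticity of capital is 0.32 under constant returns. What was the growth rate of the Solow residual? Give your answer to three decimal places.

Labor's share = 1 − 0.32 = 0.68.
The capital stock: 0.32 × 3.7 = 1.184 pp.
The labor force: 0.68 × 0.9 = 0.612 pp.
TFP growth = 2.6 − 1.796 = 0.804%.

0.804%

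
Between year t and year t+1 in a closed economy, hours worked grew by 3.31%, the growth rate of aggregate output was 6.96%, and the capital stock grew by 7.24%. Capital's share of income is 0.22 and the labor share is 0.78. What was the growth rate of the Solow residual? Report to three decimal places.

The Solow residual growth was 2.785%.

Labor's share = 1 − 0.22 = 0.78.
The capital stock: 0.22 × 7.24 = 1.5928 pp.
Hours worked: 0.78 × 3.31 = 2.5818 pp.
TFP growth = 6.96 − 4.1746 = 2.7854%.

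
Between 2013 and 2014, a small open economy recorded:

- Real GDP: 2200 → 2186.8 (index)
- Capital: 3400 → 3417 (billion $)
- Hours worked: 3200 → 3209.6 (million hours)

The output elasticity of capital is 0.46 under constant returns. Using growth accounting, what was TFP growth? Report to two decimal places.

-0.99%

Real GDP growth = (2186.8 − 2200) / 2200 = -0.6%.
Capital growth = (3417 − 3400) / 3400 = 0.5%.
Hours worked growth = (3209.6 − 3200) / 3200 = 0.3%.
Labor's share = 1 − 0.46 = 0.54.
Capital: 0.46 × 0.5 = 0.23 pp.
Hours worked: 0.54 × 0.3 = 0.162 pp.
TFP growth = -0.6 − 0.392 = -0.992%.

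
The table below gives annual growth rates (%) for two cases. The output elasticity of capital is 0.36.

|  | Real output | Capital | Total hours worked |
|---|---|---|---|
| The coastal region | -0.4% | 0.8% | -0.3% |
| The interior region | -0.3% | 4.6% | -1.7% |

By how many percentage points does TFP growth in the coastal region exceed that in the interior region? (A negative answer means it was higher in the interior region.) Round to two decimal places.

Labor's share = 1 − 0.36 = 0.64.
The coastal region: TFP = -0.4 − 0.288 + 0.192 = -0.496%.
The interior region: TFP = -0.3 − 1.656 + 1.088 = -0.868%.
Difference = -0.496 − (-0.868) = 0.372 pp.

0.37 percentage points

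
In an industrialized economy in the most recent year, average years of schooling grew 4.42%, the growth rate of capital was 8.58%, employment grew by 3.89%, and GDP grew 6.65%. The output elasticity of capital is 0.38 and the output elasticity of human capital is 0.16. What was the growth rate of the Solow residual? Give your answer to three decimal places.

Labor's share = 1 − 0.38 − 0.16 = 0.46.
Capital: 0.38 × 8.58 = 3.2604 pp.
Average years of schooling: 0.16 × 4.42 = 0.7072 pp.
Employment: 0.46 × 3.89 = 1.7894 pp.
TFP growth = 6.65 − 5.757 = 0.893%.

0.893%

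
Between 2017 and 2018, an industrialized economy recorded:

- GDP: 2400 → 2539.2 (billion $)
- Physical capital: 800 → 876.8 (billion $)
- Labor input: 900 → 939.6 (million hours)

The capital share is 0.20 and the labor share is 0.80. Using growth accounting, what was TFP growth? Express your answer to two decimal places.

TFP grew 0.36%.

GDP growth = (2539.2 − 2400) / 2400 = 5.8%.
Physical capital growth = (876.8 − 800) / 800 = 9.6%.
Labor input growth = (939.6 − 900) / 900 = 4.4%.
Labor's share = 1 − 0.2 = 0.8.
Physical capital: 0.2 × 9.6 = 1.92 pp.
Labor input: 0.8 × 4.4 = 3.52 pp.
TFP growth = 5.8 − 5.44 = 0.36%.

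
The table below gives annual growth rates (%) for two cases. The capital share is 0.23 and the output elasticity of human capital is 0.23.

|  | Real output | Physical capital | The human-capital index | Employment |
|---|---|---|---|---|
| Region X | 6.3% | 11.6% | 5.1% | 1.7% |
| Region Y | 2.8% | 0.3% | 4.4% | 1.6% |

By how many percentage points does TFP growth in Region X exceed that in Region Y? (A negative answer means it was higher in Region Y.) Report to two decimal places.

Labor's share = 1 − 0.23 − 0.23 = 0.54.
Region X: TFP = 6.3 − 2.668 − 1.173 − 0.918 = 1.541%.
Region Y: TFP = 2.8 − 0.069 − 1.012 − 0.864 = 0.855%.
Difference = 1.541 − (0.855) = 0.686 pp.

0.69 percentage points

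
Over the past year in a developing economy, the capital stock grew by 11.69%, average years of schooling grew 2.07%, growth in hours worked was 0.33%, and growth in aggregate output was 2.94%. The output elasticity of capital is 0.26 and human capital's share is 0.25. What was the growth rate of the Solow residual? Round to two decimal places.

Labor's share = 1 − 0.26 − 0.25 = 0.49.
The capital stock: 0.26 × 11.69 = 3.0394 pp.
Average years of schooling: 0.25 × 2.07 = 0.5175 pp.
Hours worked: 0.49 × 0.33 = 0.1617 pp.
TFP growth = 2.94 − 3.7186 = -0.7786%.

-0.78%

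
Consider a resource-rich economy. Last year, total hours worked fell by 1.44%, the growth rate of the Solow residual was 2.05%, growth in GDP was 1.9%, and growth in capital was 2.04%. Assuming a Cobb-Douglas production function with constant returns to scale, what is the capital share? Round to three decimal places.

The capital share is 0.371.

gY = gA + α·gK + (1−α)·gL, so gY − gA − gL = α(gK − gL).
1.9 − 2.05 + 1.44 = α × (2.04 − (-1.44)).
1.29 = 3.48 α, so α = 0.37069.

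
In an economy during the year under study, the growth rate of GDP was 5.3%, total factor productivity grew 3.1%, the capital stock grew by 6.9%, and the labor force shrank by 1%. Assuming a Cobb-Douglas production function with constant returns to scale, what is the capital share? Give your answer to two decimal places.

0.41

gY = gA + α·gK + (1−α)·gL, so gY − gA − gL = α(gK − gL).
5.3 − 3.1 + 1 = α × (6.9 − (-1)).
3.2 = 7.9 α, so α = 0.4051.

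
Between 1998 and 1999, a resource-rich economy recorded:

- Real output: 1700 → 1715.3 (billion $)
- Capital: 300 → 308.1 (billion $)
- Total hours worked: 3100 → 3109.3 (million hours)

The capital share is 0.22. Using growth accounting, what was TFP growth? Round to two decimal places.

Real output growth = (1715.3 − 1700) / 1700 = 0.9%.
Capital growth = (308.1 − 300) / 300 = 2.7%.
Total hours worked growth = (3109.3 − 3100) / 3100 = 0.3%.
Labor's share = 1 − 0.22 = 0.78.
Capital: 0.22 × 2.7 = 0.594 pp.
Total hours worked: 0.78 × 0.3 = 0.234 pp.
TFP growth = 0.9 − 0.828 = 0.072%.

TFP grew 0.07%.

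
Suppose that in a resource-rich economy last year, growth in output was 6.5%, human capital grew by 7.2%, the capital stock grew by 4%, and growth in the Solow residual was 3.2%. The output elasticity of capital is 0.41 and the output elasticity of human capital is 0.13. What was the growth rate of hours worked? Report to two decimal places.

Hours worked growth was 1.57%.

Labor's share = 1 − 0.41 − 0.13 = 0.46.
gY = gA + 0.41×4 + 0.13×7.2 + 0.46×g.
0.46×g = 6.5 − 3.2 − 2.576 = 0.724.
g = 0.724 / 0.46 = 1.5739%.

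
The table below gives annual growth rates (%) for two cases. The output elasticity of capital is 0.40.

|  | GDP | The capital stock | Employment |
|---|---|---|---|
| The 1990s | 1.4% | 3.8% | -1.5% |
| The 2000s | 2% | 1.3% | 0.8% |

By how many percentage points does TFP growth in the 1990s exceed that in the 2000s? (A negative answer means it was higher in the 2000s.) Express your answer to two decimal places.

-0.22 percentage points

Labor's share = 1 − 0.4 = 0.6.
The 1990s: TFP = 1.4 − 1.52 + 0.9 = 0.78%.
The 2000s: TFP = 2 − 0.52 − 0.48 = 1%.
Difference = 0.78 − (1) = -0.22 pp.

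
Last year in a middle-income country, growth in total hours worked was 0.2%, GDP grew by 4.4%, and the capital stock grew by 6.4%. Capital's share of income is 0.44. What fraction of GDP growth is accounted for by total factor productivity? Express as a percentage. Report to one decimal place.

Total factor productivity accounted for 33.5% of growth.

Labor's share = 1 − 0.44 = 0.56.
The capital stock: 0.44 × 6.4 = 2.816 pp.
Total hours worked: 0.56 × 0.2 = 0.112 pp.
TFP growth = 4.4 − 2.928 = 1.472%.
TFP share of growth = 1.472 / 4.4 × 100 = 33.455%.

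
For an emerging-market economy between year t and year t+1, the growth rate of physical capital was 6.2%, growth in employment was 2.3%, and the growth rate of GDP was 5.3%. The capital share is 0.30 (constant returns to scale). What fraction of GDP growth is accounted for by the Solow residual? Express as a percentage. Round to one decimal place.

Labor's share = 1 − 0.3 = 0.7.
Physical capital: 0.3 × 6.2 = 1.86 pp.
Employment: 0.7 × 2.3 = 1.61 pp.
TFP growth = 5.3 − 3.47 = 1.83%.
TFP share of growth = 1.83 / 5.3 × 100 = 34.528%.

The Solow residual accounted for 34.5% of growth.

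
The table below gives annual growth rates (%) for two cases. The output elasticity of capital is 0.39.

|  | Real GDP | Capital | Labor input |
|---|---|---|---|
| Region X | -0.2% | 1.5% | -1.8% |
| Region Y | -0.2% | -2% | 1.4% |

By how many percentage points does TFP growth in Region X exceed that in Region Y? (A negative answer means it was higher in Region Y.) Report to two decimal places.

0.59 percentage points

Labor's share = 1 − 0.39 = 0.61.
Region X: TFP = -0.2 − 0.585 + 1.098 = 0.313%.
Region Y: TFP = -0.2 + 0.78 − 0.854 = -0.274%.
Difference = 0.313 − (-0.274) = 0.587 pp.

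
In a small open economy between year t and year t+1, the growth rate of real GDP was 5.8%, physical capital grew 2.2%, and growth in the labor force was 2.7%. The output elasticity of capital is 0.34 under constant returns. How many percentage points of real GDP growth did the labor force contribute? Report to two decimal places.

Labor's share = 1 − 0.34 = 0.66.
Contribution = share × growth = 0.66 × 2.7 = 1.782 pp.

1.78 pp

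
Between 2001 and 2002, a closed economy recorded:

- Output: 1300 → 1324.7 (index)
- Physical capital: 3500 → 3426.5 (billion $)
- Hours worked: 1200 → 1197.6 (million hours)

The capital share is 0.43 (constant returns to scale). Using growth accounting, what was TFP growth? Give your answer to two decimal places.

TFP grew 2.92%.

Output growth = (1324.7 − 1300) / 1300 = 1.9%.
Physical capital growth = (3426.5 − 3500) / 3500 = -2.1%.
Hours worked growth = (1197.6 − 1200) / 1200 = -0.2%.
Labor's share = 1 − 0.43 = 0.57.
Physical capital: 0.43 × (-2.1) = -0.903 pp.
Hours worked: 0.57 × (-0.2) = -0.114 pp.
TFP growth = 1.9 + 1.017 = 2.917%.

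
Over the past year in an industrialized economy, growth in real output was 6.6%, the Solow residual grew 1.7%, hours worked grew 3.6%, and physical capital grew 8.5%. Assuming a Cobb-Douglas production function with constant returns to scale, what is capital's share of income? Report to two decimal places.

α = 0.27

gY = gA + α·gK + (1−α)·gL, so gY − gA − gL = α(gK − gL).
6.6 − 1.7 − 3.6 = α × (8.5 − 3.6).
1.3 = 4.9 α, so α = 0.2653.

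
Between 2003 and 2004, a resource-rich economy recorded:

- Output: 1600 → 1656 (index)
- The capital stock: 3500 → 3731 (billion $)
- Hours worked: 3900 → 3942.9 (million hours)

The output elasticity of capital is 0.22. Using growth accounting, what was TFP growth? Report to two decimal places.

TFP growth was 1.19%.

Output growth = (1656 − 1600) / 1600 = 3.5%.
The capital stock growth = (3731 − 3500) / 3500 = 6.6%.
Hours worked growth = (3942.9 − 3900) / 3900 = 1.1%.
Labor's share = 1 − 0.22 = 0.78.
The capital stock: 0.22 × 6.6 = 1.452 pp.
Hours worked: 0.78 × 1.1 = 0.858 pp.
TFP growth = 3.5 − 2.31 = 1.19%.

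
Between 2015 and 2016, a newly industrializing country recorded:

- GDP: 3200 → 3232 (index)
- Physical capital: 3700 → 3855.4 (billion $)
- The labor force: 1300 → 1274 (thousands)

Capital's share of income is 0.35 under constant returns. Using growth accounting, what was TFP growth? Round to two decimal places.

0.83%

GDP growth = (3232 − 3200) / 3200 = 1%.
Physical capital growth = (3855.4 − 3700) / 3700 = 4.2%.
The labor force growth = (1274 − 1300) / 1300 = -2%.
Labor's share = 1 − 0.35 = 0.65.
Physical capital: 0.35 × 4.2 = 1.47 pp.
The labor force: 0.65 × (-2) = -1.3 pp.
TFP growth = 1 − 0.17 = 0.83%.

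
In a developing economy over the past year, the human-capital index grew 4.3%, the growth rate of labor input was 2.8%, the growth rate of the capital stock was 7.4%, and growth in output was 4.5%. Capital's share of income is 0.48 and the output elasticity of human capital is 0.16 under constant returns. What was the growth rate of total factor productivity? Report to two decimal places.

Labor's share = 1 − 0.48 − 0.16 = 0.36.
The capital stock: 0.48 × 7.4 = 3.552 pp.
The human-capital index: 0.16 × 4.3 = 0.688 pp.
Labor input: 0.36 × 2.8 = 1.008 pp.
TFP growth = 4.5 − 5.248 = -0.748%.

-0.75%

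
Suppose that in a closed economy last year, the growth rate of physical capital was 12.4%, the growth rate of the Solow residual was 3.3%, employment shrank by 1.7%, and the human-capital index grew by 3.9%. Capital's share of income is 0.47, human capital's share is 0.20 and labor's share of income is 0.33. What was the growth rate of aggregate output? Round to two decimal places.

9.35%

Labor's share = 1 − 0.47 − 0.2 = 0.33.
Physical capital: 0.47 × 12.4 = 5.828 pp.
The human-capital index: 0.2 × 3.9 = 0.78 pp.
Employment: 0.33 × (-1.7) = -0.561 pp.
Output growth = 3.3 + 6.047 = 9.347%.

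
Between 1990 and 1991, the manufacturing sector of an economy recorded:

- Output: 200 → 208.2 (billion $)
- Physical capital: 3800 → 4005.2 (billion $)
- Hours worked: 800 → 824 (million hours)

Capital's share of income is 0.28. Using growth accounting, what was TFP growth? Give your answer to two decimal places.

Output growth = (208.2 − 200) / 200 = 4.1%.
Physical capital growth = (4005.2 − 3800) / 3800 = 5.4%.
Hours worked growth = (824 − 800) / 800 = 3%.
Labor's share = 1 − 0.28 = 0.72.
Physical capital: 0.28 × 5.4 = 1.512 pp.
Hours worked: 0.72 × 3 = 2.16 pp.
TFP growth = 4.1 − 3.672 = 0.428%.

TFP grew 0.43%.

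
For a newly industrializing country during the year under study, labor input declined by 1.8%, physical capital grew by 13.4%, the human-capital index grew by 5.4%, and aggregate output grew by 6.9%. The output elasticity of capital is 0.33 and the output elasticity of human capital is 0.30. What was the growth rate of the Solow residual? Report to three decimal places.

The Solow residual growth was 1.524%.

Labor's share = 1 − 0.33 − 0.3 = 0.37.
Physical capital: 0.33 × 13.4 = 4.422 pp.
The human-capital index: 0.3 × 5.4 = 1.62 pp.
Labor input: 0.37 × (-1.8) = -0.666 pp.
TFP growth = 6.9 − 5.376 = 1.524%.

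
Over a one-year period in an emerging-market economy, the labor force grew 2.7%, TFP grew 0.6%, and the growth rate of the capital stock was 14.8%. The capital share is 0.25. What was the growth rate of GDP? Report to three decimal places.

Labor's share = 1 − 0.25 = 0.75.
The capital stock: 0.25 × 14.8 = 3.7 pp.
The labor force: 0.75 × 2.7 = 2.025 pp.
Output growth = 0.6 + 5.725 = 6.325%.

6.325%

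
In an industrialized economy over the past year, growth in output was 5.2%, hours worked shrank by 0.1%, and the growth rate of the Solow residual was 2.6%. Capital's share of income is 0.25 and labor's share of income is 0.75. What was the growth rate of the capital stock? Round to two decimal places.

10.70%

Labor's share = 1 − 0.25 = 0.75.
gY = gA + 0.75×(-0.1) + 0.25×g.
0.25×g = 5.2 − 2.6 + 0.075 = 2.675.
g = 2.675 / 0.25 = 10.7%.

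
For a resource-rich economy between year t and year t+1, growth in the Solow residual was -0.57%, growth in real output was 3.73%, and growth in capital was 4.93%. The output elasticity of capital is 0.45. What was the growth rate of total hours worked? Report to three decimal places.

Labor's share = 1 − 0.45 = 0.55.
gY = gA + 0.45×4.93 + 0.55×g.
0.55×g = 3.73 + 0.57 − 2.2185 = 2.0815.
g = 2.0815 / 0.55 = 3.78455%.

Total hours worked grew 3.785%.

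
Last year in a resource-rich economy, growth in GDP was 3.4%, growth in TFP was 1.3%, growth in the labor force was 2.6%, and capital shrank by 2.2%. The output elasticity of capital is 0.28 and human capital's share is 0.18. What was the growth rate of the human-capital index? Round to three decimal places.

The human-capital index growth was 7.289%.

Labor's share = 1 − 0.28 − 0.18 = 0.54.
gY = gA + 0.28×(-2.2) + 0.54×2.6 + 0.18×g.
0.18×g = 3.4 − 1.3 − 0.788 = 1.312.
g = 1.312 / 0.18 = 7.28889%.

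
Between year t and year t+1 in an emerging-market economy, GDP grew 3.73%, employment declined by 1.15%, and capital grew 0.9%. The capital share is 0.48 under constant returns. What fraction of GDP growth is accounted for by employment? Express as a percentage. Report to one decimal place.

Labor's share = 1 − 0.48 = 0.52.
Employment contributed 0.52 × (-1.15) = -0.598 pp.
Share of growth = -0.598 / 3.73 × 100 = -16.032%.

-16.0%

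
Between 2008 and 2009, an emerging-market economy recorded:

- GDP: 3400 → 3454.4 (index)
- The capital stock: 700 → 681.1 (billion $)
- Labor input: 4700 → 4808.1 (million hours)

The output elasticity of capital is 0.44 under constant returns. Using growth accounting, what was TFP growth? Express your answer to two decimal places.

GDP growth = (3454.4 − 3400) / 3400 = 1.6%.
The capital stock growth = (681.1 − 700) / 700 = -2.7%.
Labor input growth = (4808.1 − 4700) / 4700 = 2.3%.
Labor's share = 1 − 0.44 = 0.56.
The capital stock: 0.44 × (-2.7) = -1.188 pp.
Labor input: 0.56 × 2.3 = 1.288 pp.
TFP growth = 1.6 − 0.1 = 1.5%.

TFP grew 1.50%.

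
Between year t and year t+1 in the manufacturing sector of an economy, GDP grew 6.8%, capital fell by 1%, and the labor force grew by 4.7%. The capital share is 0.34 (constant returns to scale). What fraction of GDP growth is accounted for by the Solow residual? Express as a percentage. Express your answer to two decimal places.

Labor's share = 1 − 0.34 = 0.66.
Capital: 0.34 × (-1) = -0.34 pp.
The labor force: 0.66 × 4.7 = 3.102 pp.
TFP growth = 6.8 − 2.762 = 4.038%.
TFP share of growth = 4.038 / 6.8 × 100 = 59.3824%.

The Solow residual accounted for 59.38% of growth.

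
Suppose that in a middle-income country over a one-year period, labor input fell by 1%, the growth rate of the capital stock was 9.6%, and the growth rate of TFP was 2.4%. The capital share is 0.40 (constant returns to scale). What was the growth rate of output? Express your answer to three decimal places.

Labor's share = 1 − 0.4 = 0.6.
The capital stock: 0.4 × 9.6 = 3.84 pp.
Labor input: 0.6 × (-1) = -0.6 pp.
Output growth = 2.4 + 3.24 = 5.64%.

Output grew 5.640%.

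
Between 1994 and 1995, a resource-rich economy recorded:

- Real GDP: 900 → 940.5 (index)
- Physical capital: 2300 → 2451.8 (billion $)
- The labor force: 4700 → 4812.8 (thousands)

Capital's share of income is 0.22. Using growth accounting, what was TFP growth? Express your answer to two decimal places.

Real GDP growth = (940.5 − 900) / 900 = 4.5%.
Physical capital growth = (2451.8 − 2300) / 2300 = 6.6%.
The labor force growth = (4812.8 − 4700) / 4700 = 2.4%.
Labor's share = 1 − 0.22 = 0.78.
Physical capital: 0.22 × 6.6 = 1.452 pp.
The labor force: 0.78 × 2.4 = 1.872 pp.
TFP growth = 4.5 − 3.324 = 1.176%.

TFP grew 1.18%.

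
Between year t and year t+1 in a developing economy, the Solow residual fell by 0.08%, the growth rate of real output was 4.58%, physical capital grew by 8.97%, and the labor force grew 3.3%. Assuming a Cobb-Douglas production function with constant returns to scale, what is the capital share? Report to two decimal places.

0.24

gY = gA + α·gK + (1−α)·gL, so gY − gA − gL = α(gK − gL).
4.58 + 0.08 − 3.3 = α × (8.97 − 3.3).
1.36 = 5.67 α, so α = 0.2399.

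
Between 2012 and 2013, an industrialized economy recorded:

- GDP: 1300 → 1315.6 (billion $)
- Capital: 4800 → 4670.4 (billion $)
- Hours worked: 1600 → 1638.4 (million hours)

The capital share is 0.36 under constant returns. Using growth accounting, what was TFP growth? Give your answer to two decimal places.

GDP growth = (1315.6 − 1300) / 1300 = 1.2%.
Capital growth = (4670.4 − 4800) / 4800 = -2.7%.
Hours worked growth = (1638.4 − 1600) / 1600 = 2.4%.
Labor's share = 1 − 0.36 = 0.64.
Capital: 0.36 × (-2.7) = -0.972 pp.
Hours worked: 0.64 × 2.4 = 1.536 pp.
TFP growth = 1.2 − 0.564 = 0.636%.

0.64%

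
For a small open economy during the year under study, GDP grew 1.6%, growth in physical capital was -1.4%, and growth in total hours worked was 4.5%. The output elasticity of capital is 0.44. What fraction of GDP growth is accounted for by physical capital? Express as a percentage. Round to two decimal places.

Physical capital contributed 0.44 × (-1.4) = -0.616 pp.
Share of growth = -0.616 / 1.6 × 100 = -38.5%.

-38.50%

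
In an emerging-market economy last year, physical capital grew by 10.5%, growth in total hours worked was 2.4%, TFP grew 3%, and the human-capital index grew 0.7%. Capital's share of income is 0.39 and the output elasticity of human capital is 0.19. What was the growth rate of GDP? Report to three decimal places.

8.236%

Labor's share = 1 − 0.39 − 0.19 = 0.42.
Physical capital: 0.39 × 10.5 = 4.095 pp.
The human-capital index: 0.19 × 0.7 = 0.133 pp.
Total hours worked: 0.42 × 2.4 = 1.008 pp.
Output growth = 3 + 5.236 = 8.236%.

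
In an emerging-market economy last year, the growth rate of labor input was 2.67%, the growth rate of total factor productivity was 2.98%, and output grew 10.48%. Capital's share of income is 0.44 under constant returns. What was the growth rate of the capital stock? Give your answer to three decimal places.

The capital stock growth was 13.647%.

Labor's share = 1 − 0.44 = 0.56.
gY = gA + 0.56×2.67 + 0.44×g.
0.44×g = 10.48 − 2.98 − 1.4952 = 6.0048.
g = 6.0048 / 0.44 = 13.64727%.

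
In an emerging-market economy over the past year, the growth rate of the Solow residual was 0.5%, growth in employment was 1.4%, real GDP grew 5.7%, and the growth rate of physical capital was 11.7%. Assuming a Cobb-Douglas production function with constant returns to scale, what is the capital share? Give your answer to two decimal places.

gY = gA + α·gK + (1−α)·gL, so gY − gA − gL = α(gK − gL).
5.7 − 0.5 − 1.4 = α × (11.7 − 1.4).
3.8 = 10.3 α, so α = 0.3689.

α = 0.37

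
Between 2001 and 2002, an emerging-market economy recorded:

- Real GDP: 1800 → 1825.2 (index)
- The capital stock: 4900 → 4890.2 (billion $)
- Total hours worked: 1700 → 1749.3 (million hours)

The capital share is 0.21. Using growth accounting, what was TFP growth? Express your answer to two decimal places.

Real GDP growth = (1825.2 − 1800) / 1800 = 1.4%.
The capital stock growth = (4890.2 − 4900) / 4900 = -0.2%.
Total hours worked growth = (1749.3 − 1700) / 1700 = 2.9%.
Labor's share = 1 − 0.21 = 0.79.
The capital stock: 0.21 × (-0.2) = -0.042 pp.
Total hours worked: 0.79 × 2.9 = 2.291 pp.
TFP growth = 1.4 − 2.249 = -0.849%.

-0.85%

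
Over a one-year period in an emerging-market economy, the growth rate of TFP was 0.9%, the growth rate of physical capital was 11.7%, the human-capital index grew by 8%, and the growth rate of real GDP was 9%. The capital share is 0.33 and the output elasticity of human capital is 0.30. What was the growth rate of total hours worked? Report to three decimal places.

4.970%

Labor's share = 1 − 0.33 − 0.3 = 0.37.
gY = gA + 0.33×11.7 + 0.3×8 + 0.37×g.
0.37×g = 9 − 0.9 − 6.261 = 1.839.
g = 1.839 / 0.37 = 4.97027%.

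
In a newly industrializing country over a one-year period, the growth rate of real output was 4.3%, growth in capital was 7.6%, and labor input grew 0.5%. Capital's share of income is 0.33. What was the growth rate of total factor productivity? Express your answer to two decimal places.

Labor's share = 1 − 0.33 = 0.67.
Capital: 0.33 × 7.6 = 2.508 pp.
Labor input: 0.67 × 0.5 = 0.335 pp.
TFP growth = 4.3 − 2.843 = 1.457%.

1.46%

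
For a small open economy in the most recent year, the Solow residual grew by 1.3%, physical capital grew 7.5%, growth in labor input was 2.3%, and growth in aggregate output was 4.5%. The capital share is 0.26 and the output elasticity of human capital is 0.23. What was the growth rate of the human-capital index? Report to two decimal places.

0.33%

Labor's share = 1 − 0.26 − 0.23 = 0.51.
gY = gA + 0.26×7.5 + 0.51×2.3 + 0.23×g.
0.23×g = 4.5 − 1.3 − 3.123 = 0.077.
g = 0.077 / 0.23 = 0.3348%.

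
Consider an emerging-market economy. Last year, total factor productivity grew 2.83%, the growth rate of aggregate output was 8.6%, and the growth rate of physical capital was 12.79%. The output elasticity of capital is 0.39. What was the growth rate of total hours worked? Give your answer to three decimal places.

Labor's share = 1 − 0.39 = 0.61.
gY = gA + 0.39×12.79 + 0.61×g.
0.61×g = 8.6 − 2.83 − 4.9881 = 0.7819.
g = 0.7819 / 0.61 = 1.2818%.

1.282%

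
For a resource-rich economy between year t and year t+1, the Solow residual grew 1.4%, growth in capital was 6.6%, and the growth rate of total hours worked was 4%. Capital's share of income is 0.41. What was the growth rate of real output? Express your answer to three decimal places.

Labor's share = 1 − 0.41 = 0.59.
Capital: 0.41 × 6.6 = 2.706 pp.
Total hours worked: 0.59 × 4 = 2.36 pp.
Output growth = 1.4 + 5.066 = 6.466%.

Real output grew 6.466%.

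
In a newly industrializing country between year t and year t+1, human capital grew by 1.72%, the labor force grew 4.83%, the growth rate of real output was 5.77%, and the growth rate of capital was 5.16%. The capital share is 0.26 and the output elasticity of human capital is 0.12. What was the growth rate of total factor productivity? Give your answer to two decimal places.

1.23%

Labor's share = 1 − 0.26 − 0.12 = 0.62.
Capital: 0.26 × 5.16 = 1.3416 pp.
Human capital: 0.12 × 1.72 = 0.2064 pp.
The labor force: 0.62 × 4.83 = 2.9946 pp.
TFP growth = 5.77 − 4.5426 = 1.2274%.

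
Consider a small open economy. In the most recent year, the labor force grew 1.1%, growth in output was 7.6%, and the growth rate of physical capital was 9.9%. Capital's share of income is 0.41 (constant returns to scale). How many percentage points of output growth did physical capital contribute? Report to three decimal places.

Contribution = share × growth = 0.41 × 9.9 = 4.059 pp.

4.059 percentage points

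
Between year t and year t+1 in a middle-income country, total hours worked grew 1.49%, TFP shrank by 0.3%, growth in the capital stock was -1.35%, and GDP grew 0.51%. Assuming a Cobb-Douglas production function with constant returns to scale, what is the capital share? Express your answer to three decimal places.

gY = gA + α·gK + (1−α)·gL, so gY − gA − gL = α(gK − gL).
0.51 + 0.3 − 1.49 = α × (-1.35 − 1.49).
-0.68 = -2.84 α, so α = 0.23944.

The capital share is 0.239.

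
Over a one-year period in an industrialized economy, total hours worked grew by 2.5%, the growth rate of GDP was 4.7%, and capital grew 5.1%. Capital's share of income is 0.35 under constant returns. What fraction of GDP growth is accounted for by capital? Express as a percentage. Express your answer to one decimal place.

Capital contributed 0.35 × 5.1 = 1.785 pp.
Share of growth = 1.785 / 4.7 × 100 = 37.979%.

Capital accounted for 38.0% of growth.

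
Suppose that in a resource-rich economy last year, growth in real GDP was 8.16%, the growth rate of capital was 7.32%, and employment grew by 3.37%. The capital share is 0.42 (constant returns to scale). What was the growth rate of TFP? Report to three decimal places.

TFP growth was 3.131%.

Labor's share = 1 − 0.42 = 0.58.
Capital: 0.42 × 7.32 = 3.0744 pp.
Employment: 0.58 × 3.37 = 1.9546 pp.
TFP growth = 8.16 − 5.029 = 3.131%.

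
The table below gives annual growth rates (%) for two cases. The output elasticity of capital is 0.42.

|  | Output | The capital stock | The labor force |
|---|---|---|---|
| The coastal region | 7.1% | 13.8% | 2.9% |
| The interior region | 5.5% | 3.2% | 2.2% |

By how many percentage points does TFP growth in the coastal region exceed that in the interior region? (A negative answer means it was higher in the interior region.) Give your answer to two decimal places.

Labor's share = 1 − 0.42 = 0.58.
The coastal region: TFP = 7.1 − 5.796 − 1.682 = -0.378%.
The interior region: TFP = 5.5 − 1.344 − 1.276 = 2.88%.
Difference = -0.378 − (2.88) = -3.258 pp.

-3.26 percentage points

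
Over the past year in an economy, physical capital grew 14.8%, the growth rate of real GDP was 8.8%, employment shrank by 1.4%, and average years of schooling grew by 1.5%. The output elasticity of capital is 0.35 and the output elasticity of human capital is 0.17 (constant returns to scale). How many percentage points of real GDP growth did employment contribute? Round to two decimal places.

Labor's share = 1 − 0.35 − 0.17 = 0.48.
Contribution = share × growth = 0.48 × (-1.4) = -0.672 pp.

-0.67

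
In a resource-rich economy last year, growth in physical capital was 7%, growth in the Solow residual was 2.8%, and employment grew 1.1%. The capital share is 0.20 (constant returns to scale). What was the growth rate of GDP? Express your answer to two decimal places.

Labor's share = 1 − 0.2 = 0.8.
Physical capital: 0.2 × 7 = 1.4 pp.
Employment: 0.8 × 1.1 = 0.88 pp.
Output growth = 2.8 + 2.28 = 5.08%.

5.08%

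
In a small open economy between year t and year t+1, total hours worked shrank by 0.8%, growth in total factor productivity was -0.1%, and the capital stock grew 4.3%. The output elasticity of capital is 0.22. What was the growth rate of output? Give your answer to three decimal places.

Labor's share = 1 − 0.22 = 0.78.
The capital stock: 0.22 × 4.3 = 0.946 pp.
Total hours worked: 0.78 × (-0.8) = -0.624 pp.
Output growth = -0.1 + 0.322 = 0.222%.

Output growth was 0.222%.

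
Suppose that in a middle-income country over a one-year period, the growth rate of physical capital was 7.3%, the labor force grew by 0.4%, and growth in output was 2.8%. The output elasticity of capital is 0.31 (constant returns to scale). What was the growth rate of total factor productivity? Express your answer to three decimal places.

Labor's share = 1 − 0.31 = 0.69.
Physical capital: 0.31 × 7.3 = 2.263 pp.
The labor force: 0.69 × 0.4 = 0.276 pp.
TFP growth = 2.8 − 2.539 = 0.261%.

Total factor productivity grew 0.261%.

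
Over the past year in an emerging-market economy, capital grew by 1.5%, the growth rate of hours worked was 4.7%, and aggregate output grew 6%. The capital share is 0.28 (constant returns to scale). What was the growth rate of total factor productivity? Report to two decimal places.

Total factor productivity growth was 2.20%.

Labor's share = 1 − 0.28 = 0.72.
Capital: 0.28 × 1.5 = 0.42 pp.
Hours worked: 0.72 × 4.7 = 3.384 pp.
TFP growth = 6 − 3.804 = 2.196%.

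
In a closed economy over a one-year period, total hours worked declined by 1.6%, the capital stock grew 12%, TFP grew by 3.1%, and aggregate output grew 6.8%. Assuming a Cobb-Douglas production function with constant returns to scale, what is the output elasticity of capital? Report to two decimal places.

0.39

gY = gA + α·gK + (1−α)·gL, so gY − gA − gL = α(gK − gL).
6.8 − 3.1 + 1.6 = α × (12 − (-1.6)).
5.3 = 13.6 α, so α = 0.3897.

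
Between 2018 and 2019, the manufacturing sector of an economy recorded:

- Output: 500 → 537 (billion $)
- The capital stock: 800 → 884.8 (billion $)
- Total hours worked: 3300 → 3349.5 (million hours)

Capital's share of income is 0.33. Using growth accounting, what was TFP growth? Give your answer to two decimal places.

Output growth = (537 − 500) / 500 = 7.4%.
The capital stock growth = (884.8 − 800) / 800 = 10.6%.
Total hours worked growth = (3349.5 − 3300) / 3300 = 1.5%.
Labor's share = 1 − 0.33 = 0.67.
The capital stock: 0.33 × 10.6 = 3.498 pp.
Total hours worked: 0.67 × 1.5 = 1.005 pp.
TFP growth = 7.4 − 4.503 = 2.897%.

2.90%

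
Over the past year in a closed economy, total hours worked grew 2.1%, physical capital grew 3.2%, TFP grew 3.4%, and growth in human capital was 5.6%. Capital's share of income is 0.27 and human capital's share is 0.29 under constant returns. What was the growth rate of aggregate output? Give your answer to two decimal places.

Labor's share = 1 − 0.27 − 0.29 = 0.44.
Physical capital: 0.27 × 3.2 = 0.864 pp.
Human capital: 0.29 × 5.6 = 1.624 pp.
Total hours worked: 0.44 × 2.1 = 0.924 pp.
Output growth = 3.4 + 3.412 = 6.812%.

6.81%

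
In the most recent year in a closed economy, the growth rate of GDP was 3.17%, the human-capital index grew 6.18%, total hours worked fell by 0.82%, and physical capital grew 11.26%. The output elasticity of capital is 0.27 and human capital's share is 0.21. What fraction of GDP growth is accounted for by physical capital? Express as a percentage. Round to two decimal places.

Physical capital contributed 0.27 × 11.26 = 3.0402 pp.
Share of growth = 3.0402 / 3.17 × 100 = 95.9054%.

95.91%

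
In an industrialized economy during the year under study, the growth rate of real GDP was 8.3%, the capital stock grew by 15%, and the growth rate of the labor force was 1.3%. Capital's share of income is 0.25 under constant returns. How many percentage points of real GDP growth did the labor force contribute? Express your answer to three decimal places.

Labor's share = 1 − 0.25 = 0.75.
Contribution = share × growth = 0.75 × 1.3 = 0.975 pp.

0.975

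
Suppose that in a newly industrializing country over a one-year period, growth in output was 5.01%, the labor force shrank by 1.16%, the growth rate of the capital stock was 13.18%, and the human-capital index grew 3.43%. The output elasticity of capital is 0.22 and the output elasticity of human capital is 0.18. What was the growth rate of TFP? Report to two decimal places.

TFP growth was 2.19%.

Labor's share = 1 − 0.22 − 0.18 = 0.6.
The capital stock: 0.22 × 13.18 = 2.8996 pp.
The human-capital index: 0.18 × 3.43 = 0.6174 pp.
The labor force: 0.6 × (-1.16) = -0.696 pp.
TFP growth = 5.01 − 2.821 = 2.189%.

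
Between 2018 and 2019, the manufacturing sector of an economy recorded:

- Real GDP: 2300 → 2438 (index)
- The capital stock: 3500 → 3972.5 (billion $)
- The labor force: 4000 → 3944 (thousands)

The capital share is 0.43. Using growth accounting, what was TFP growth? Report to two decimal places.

TFP grew 0.99%.

Real GDP growth = (2438 − 2300) / 2300 = 6%.
The capital stock growth = (3972.5 − 3500) / 3500 = 13.5%.
The labor force growth = (3944 − 4000) / 4000 = -1.4%.
Labor's share = 1 − 0.43 = 0.57.
The capital stock: 0.43 × 13.5 = 5.805 pp.
The labor force: 0.57 × (-1.4) = -0.798 pp.
TFP growth = 6 − 5.007 = 0.993%.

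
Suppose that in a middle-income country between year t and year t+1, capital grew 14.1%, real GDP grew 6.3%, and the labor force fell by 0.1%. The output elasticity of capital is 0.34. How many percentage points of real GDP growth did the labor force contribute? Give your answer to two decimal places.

-0.07 pp

Labor's share = 1 − 0.34 = 0.66.
Contribution = share × growth = 0.66 × (-0.1) = -0.066 pp.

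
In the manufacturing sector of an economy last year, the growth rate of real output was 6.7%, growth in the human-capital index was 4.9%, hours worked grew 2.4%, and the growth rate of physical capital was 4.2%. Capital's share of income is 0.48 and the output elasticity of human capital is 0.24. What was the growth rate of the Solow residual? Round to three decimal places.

The Solow residual growth was 2.836%.

Labor's share = 1 − 0.48 − 0.24 = 0.28.
Physical capital: 0.48 × 4.2 = 2.016 pp.
The human-capital index: 0.24 × 4.9 = 1.176 pp.
Hours worked: 0.28 × 2.4 = 0.672 pp.
TFP growth = 6.7 − 3.864 = 2.836%.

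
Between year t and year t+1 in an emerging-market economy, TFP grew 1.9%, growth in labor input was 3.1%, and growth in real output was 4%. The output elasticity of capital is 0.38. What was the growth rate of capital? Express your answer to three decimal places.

0.468%

Labor's share = 1 − 0.38 = 0.62.
gY = gA + 0.62×3.1 + 0.38×g.
0.38×g = 4 − 1.9 − 1.922 = 0.178.
g = 0.178 / 0.38 = 0.46842%.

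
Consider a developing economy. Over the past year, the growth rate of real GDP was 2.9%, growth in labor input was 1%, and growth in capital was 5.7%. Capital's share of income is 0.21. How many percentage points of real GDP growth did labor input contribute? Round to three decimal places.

Labor's share = 1 − 0.21 = 0.79.
Contribution = share × growth = 0.79 × 1 = 0.79 pp.

0.790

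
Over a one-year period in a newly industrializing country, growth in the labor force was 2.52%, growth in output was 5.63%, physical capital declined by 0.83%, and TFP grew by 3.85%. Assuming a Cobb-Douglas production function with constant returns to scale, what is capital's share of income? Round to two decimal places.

0.22

gY = gA + α·gK + (1−α)·gL, so gY − gA − gL = α(gK − gL).
5.63 − 3.85 − 2.52 = α × (-0.83 − 2.52).
-0.74 = -3.35 α, so α = 0.2209.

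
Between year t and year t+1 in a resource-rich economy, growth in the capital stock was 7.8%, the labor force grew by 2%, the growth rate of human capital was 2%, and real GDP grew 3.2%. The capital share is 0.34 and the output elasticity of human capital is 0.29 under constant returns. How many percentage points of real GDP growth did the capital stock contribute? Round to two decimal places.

2.65

Contribution = share × growth = 0.34 × 7.8 = 2.652 pp.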